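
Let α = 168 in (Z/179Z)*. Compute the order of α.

The order of 168 must divide p − 1 = 178 = 2 · 89.
Divisors: 1, 2, 89, 178.
Check each in increasing order: 168^1 ≡ 168;  168^2 ≡ 121;  168^89 ≡ 1.
Smallest exponent giving 1 is 89.

89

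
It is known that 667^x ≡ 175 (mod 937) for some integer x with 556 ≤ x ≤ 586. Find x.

Compute 667^556 mod 937 = 919, then multiply by 667 repeatedly:
  667^556=919  667^557=175
Found 175 at exponent 557.

557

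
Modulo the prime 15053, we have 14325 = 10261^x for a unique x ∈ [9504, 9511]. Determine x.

9510

Compute 10261^9504 mod 15053 = 7345, then multiply by 10261 repeatedly:
  10261^9504=7345  10261^9505=11727  10261^9506=12118  10261^9507=5018  10261^9508=8438
  10261^9509=12515  10261^9510=14325
Found 14325 at exponent 9510.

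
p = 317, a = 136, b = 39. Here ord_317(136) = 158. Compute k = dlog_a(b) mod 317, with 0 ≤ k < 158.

11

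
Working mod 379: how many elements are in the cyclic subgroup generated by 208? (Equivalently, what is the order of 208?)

378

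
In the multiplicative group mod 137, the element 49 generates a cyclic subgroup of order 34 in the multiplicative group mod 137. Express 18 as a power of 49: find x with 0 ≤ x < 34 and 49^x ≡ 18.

Successive powers of 49 modulo 137:
  49^0=1  49^1=49  49^2=72  49^3=103  49^4=115  49^5=18
So 49^5 ≡ 18 (mod 137), giving x = 5.

5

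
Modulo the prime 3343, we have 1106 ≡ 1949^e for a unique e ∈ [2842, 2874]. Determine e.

2852

Compute 1949^2842 mod 3343 = 3080, then multiply by 1949 repeatedly:
  1949^2842=3080  1949^2843=2235  1949^2844=86  1949^2845=464  1949^2846=1726
  1949^2847=916  1949^2848=122  1949^2849=425  1949^2850=2604  1949^2851=522
  1949^2852=1106
Found 1106 at exponent 2852.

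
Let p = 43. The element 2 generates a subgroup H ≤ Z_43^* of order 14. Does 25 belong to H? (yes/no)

no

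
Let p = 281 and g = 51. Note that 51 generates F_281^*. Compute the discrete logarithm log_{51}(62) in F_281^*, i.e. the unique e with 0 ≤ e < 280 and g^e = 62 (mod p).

Baby-step giant-step with m = ceil(sqrt(280)) = 17.
Baby table (51^j mod 281 for j=0..16):
  0:1  1:51  2:72  3:19  4:126  5:244  6:80  7:146
  8:140  9:115  10:245  11:131  12:218  13:159  14:241  15:208
  16:211
Giant step factor: 51^(-17) ≡ 237 (mod 281).
Scan 62·237^i mod 281 for i = 0, 1, …:
  i=0: 62   i=1: 82   i=2: 45   i=3: 268
  i=4: 10   i=5: 122   i=6: 252   i=7: 152
  i=8: 56   i=9: 65     …   i=13: 83
  i=14: 1
Match at i=14, j=0: e = 14·17 + 0 = 238.

238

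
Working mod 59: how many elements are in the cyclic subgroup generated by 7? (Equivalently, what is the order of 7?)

29

The order of 7 must divide p − 1 = 58 = 2 · 29.
Divisors: 1, 2, 29, 58.
Check each in increasing order: 7^1 ≡ 7;  7^2 ≡ 49;  7^29 ≡ 1.
Smallest exponent giving 1 is 29.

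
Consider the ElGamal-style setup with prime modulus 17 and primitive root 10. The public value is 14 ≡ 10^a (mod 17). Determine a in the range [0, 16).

3

Successive powers of 10 modulo 17:
  10^0=1  10^1=10  10^2=15  10^3=14
So 10^3 ≡ 14 (mod 17), giving a = 3.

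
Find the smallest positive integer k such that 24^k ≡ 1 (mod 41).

40

The order of 24 must divide p − 1 = 40 = 2^3 · 5.
Divisors: 1, 2, 4, 5, 8, 10, 20, 40.
Check each in increasing order: 24^1 ≡ 24;  24^2 ≡ 2;  24^4 ≡ 4;  24^5 ≡ 14;  24^8 ≡ 16;  24^10 ≡ 32;  24^20 ≡ 40;  24^40 ≡ 1.
Smallest exponent giving 1 is 40.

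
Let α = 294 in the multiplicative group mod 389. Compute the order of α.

The order of 294 must divide p − 1 = 388 = 2^2 · 97.
Divisors: 1, 2, 4, 97, 194, 388.
Check each in increasing order: 294^1 ≡ 294;  294^2 ≡ 78;  294^4 ≡ 249;  294^97 ≡ 1.
Smallest exponent giving 1 is 97.

97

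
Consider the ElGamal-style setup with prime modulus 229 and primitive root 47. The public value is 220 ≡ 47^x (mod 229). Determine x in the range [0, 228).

Baby-step giant-step with m = ceil(sqrt(228)) = 16.
Baby table (47^j mod 229 for j=0..15):
  0:1  1:47  2:148  3:86  4:149  5:133  6:68  7:219
  8:217  9:123  10:56  11:113  12:44  13:7  14:100  15:120
Giant step factor: 47^(-16) ≡ 132 (mod 229).
Scan 220·132^i mod 229 for i = 0, 1, …:
  i=0: 220   i=1: 186   i=2: 49   i=3: 56
Match at i=3, j=10: x = 3·16 + 10 = 58.

58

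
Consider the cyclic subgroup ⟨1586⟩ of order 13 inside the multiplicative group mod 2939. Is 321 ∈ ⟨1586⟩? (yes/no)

yes

⟨1586⟩ has order 13; its elements mod 2939 are {1, 176, 321, 655, 659, 1363, 1553, 1586, 1822, 1829, 2248, 2551, 2870}.
321 is in this set.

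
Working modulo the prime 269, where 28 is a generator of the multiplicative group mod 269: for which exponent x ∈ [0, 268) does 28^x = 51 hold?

Baby-step giant-step with m = ceil(sqrt(268)) = 17.
Baby table (28^j mod 269 for j=0..16):
  0:1  1:28  2:246  3:163  4:260  5:17  6:207  7:147
  8:81  9:116  10:20  11:22  12:78  13:32  14:89  15:71
  16:105
Giant step factor: 28^(-17) ≡ 184 (mod 269).
Scan 51·184^i mod 269 for i = 0, 1, …:
  i=0: 51   i=1: 238   i=2: 214   i=3: 102
  i=4: 207
Match at i=4, j=6: x = 4·17 + 6 = 74.

74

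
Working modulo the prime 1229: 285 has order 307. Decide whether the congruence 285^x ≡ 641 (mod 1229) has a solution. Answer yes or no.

641 ∈ ⟨285⟩ iff 641^307 ≡ 1 (mod 1229), since |⟨285⟩| = 307.
641^307 mod 1229 = 597.
Since 597 ≠ 1, 641 does not lie in the subgroup.

no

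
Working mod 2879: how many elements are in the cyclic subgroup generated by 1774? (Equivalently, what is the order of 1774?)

2878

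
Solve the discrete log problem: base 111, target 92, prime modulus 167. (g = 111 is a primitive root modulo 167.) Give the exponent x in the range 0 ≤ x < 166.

Successive powers of 111 modulo 167:
  111^0=1  111^1=111  111^2=130  111^3=68  111^4=33  111^5=156
  111^6=115  111^7=73  111^8=87  111^9=138  111^10=121  111^11=71
  111^12=32  111^13=45  111^14=152  111^15=5  111^16=54  111^17=149
  111^18=6  111^19=165  111^20=112  111^21=74  111^22=31  111^23=101
  111^24=22  111^25=104  111^26=21  111^27=160  111^28=58  111^29=92
So 111^29 ≡ 92 (mod 167), giving x = 29.

29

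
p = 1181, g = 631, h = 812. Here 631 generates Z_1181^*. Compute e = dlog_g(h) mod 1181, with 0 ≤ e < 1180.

240

Baby-step giant-step with m = ceil(sqrt(1180)) = 35.
Baby table (631^j mod 1181 for j=0..34):
  0:1  1:631  2:164  3:737  4:914  5:406  6:1090  7:448
  8:429  9:250  10:677  11:846  12:14  13:567  14:1115  15:870
  16:986  17:960  18:1088  19:367  20:101  21:1138  22:30  23:34
  24:196  25:852  26:257  27:370  28:813  29:449  30:1060  31:414
  32:233  33:579  34:420
Giant step factor: 631^(-35) ≡ 722 (mod 1181).
Scan 812·722^i mod 1181 for i = 0, 1, …:
  i=0: 812   i=1: 488   i=2: 398   i=3: 373
  i=4: 38   i=5: 273   i=6: 1060
Match at i=6, j=30: e = 6·35 + 30 = 240.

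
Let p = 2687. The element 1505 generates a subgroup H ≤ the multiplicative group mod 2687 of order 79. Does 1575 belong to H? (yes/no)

yes

1575 ∈ ⟨1505⟩ iff 1575^79 ≡ 1 (mod 2687), since |⟨1505⟩| = 79.
1575^79 mod 2687 = 1.
Since 1 = 1, 1575 lies in the subgroup.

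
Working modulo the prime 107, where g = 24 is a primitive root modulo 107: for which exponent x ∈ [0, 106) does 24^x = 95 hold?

Baby-step giant-step with m = ceil(sqrt(106)) = 11.
Baby table (24^j mod 107 for j=0..10):
  0:1  1:24  2:41  3:21  4:76  5:5  6:13  7:98
  8:105  9:59  10:25
Giant step factor: 24^(-11) ≡ 28 (mod 107).
Scan 95·28^i mod 107 for i = 0, 1, …:
  i=0: 95   i=1: 92   i=2: 8   i=3: 10
  i=4: 66   i=5: 29   i=6: 63   i=7: 52
  i=8: 65   i=9: 1
Match at i=9, j=0: x = 9·11 + 0 = 99.

99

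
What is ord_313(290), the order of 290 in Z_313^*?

The order of 290 must divide p − 1 = 312 = 2^3 · 3 · 13.
Divisors: 1, 2, 3, 4, 6, 8, 12, 13, 24, 26, 39, 52, 78, 104, 156, 312.
Check each in increasing order: 290^1 ≡ 290;  290^2 ≡ 216;  290^3 ≡ 40;  290^4 ≡ 19;  290^6 ≡ 35;  290^8 ≡ 48;  290^12 ≡ 286;  290^13 ≡ 308;  290^24 ≡ 103;  290^26 ≡ 25;  290^39 ≡ 188;  290^52 ≡ 312;  290^78 ≡ 288;  290^104 ≡ 1.
Smallest exponent giving 1 is 104.

104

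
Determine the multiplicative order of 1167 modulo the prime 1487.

743

The order of 1167 must divide p − 1 = 1486 = 2 · 743.
Divisors: 1, 2, 743, 1486.
Check each in increasing order: 1167^1 ≡ 1167;  1167^2 ≡ 1284;  1167^743 ≡ 1.
Smallest exponent giving 1 is 743.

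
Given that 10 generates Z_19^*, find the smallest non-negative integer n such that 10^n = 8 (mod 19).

Successive powers of 10 modulo 19:
  10^0=1  10^1=10  10^2=5  10^3=12  10^4=6  10^5=3
  10^6=11  10^7=15  10^8=17  10^9=18  10^10=9  10^11=14
  10^12=7  10^13=13  10^14=16  10^15=8
So 10^15 ≡ 8 (mod 19), giving n = 15.

15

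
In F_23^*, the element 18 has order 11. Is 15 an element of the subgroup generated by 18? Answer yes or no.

no

⟨18⟩ has order 11; its elements mod 23 are {1, 2, 3, 4, 6, 8, 9, 12, 13, 16, 18}.
15 is not in this set.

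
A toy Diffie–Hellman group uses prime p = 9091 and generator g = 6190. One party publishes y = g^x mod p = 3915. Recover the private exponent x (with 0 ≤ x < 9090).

6170

Baby-step giant-step with m = ceil(sqrt(9090)) = 96.
Baby table (6190^j mod 9091 for j=0..95):
  0:1  1:6190  2:6626  3:5439  4:3437  5:2090  6:607  7:2747
  8:3760  9:1440  10:4420  11:4981  12:4809  13:3776  14:479  15:1344
  16:1095  17:5255  18:852  19:1100  20:8932  21:6709  22:1022  23:7935
  24:8068  25:4057  26:3488  27:8686  28:2166  29:7406  30:6318  31:8029
  32:8104  33:8713  34:5658  35:4488  36:7715  37:827  38:897  39:6920
  40:7099  41:6007  42:1140  43:1984  44:8110  45:398  46:9050  47:758
  48:1064  49:4276  50:4539  51:5220  52:2386  53:5556  54:387  55:4597
  56:600  57:4872  58:2833  59:8822  60:7634  61:8533  62:560  63:2729
  64:1432  65:355  66:6519  67:6752  68:3553  69:1941  70:5579  71:6392
  72:2448  73:7514  74:2104  75:5448  76:4601  77:7178  78:4103  79:6407
  80:4388  81:6903  82:1870  83:2457  84:8678  85:7192  86:8944  87:8261
  88:7806  89:475  90:3857  91:1864  92:1681  93:5286  94:1831  95:6504
Giant step factor: 6190^(-96) ≡ 1211 (mod 9091).
Scan 3915·1211^i mod 9091 for i = 0, 1, …:
  i=0: 3915   i=1: 4654   i=2: 8665   i=3: 2301
  i=4: 4665   i=5: 3804   i=6: 6598   i=7: 8280
  i=8: 8798   i=9: 8817     …   i=63: 2270
  i=64: 3488
Match at i=64, j=26: x = 64·96 + 26 = 6170.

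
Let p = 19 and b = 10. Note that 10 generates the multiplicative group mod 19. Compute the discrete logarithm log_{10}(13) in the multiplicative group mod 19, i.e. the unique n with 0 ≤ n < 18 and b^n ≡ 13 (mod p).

13

Successive powers of 10 modulo 19:
  10^0=1  10^1=10  10^2=5  10^3=12  10^4=6  10^5=3
  10^6=11  10^7=15  10^8=17  10^9=18  10^10=9  10^11=14
  10^12=7  10^13=13
So 10^13 ≡ 13 (mod 19), giving n = 13.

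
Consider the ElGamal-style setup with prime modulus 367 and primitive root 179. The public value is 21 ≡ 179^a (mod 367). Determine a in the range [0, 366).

261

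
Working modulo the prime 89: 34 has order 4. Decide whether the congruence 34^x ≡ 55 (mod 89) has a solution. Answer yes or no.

55 ∈ ⟨34⟩ iff 55^4 ≡ 1 (mod 89), since |⟨34⟩| = 4.
55^4 mod 89 = 1.
Since 1 = 1, 55 lies in the subgroup.

yes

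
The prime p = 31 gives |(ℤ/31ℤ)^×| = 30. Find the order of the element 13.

The order of 13 must divide p − 1 = 30 = 2 · 3 · 5.
Divisors: 1, 2, 3, 5, 6, 10, 15, 30.
Check each in increasing order: 13^1 ≡ 13;  13^2 ≡ 14;  13^3 ≡ 27;  13^5 ≡ 6;  13^6 ≡ 16;  13^10 ≡ 5;  13^15 ≡ 30;  13^30 ≡ 1.
Smallest exponent giving 1 is 30.

30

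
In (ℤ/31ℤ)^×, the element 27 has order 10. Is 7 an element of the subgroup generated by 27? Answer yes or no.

7 ∈ ⟨27⟩ iff 7^10 ≡ 1 (mod 31), since |⟨27⟩| = 10.
7^10 mod 31 = 25.
Since 25 ≠ 1, 7 does not lie in the subgroup.

no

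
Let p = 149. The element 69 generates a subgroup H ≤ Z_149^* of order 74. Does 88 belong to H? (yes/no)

88 ∈ ⟨69⟩ iff 88^74 ≡ 1 (mod 149), since |⟨69⟩| = 74.
88^74 mod 149 = 1.
Since 1 = 1, 88 lies in the subgroup.

yes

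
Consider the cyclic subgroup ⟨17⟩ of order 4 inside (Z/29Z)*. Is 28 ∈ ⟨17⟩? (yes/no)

⟨17⟩ has order 4; its elements mod 29 are {1, 12, 17, 28}.
28 is in this set.

yes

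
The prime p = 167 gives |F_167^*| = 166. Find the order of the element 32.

83

The order of 32 must divide p − 1 = 166 = 2 · 83.
Divisors: 1, 2, 83, 166.
Check each in increasing order: 32^1 ≡ 32;  32^2 ≡ 22;  32^83 ≡ 1.
Smallest exponent giving 1 is 83.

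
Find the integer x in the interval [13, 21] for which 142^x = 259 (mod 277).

19

Compute 142^13 mod 277 = 263, then multiply by 142 repeatedly:
  142^13=263  142^14=228  142^15=244  142^16=23  142^17=219
  142^18=74  142^19=259
Found 259 at exponent 19.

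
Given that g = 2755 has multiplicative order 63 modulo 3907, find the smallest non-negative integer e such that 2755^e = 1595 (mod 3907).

58

Baby-step giant-step with m = ceil(sqrt(63)) = 8.
Baby table (2755^j mod 3907 for j=0..7):
  0:1  1:2755  2:2631  3:920  4:2864  5:2087  6:2488  7:1562
Giant step factor: 2755^(-8) ≡ 1934 (mod 3907).
Scan 1595·1934^i mod 3907 for i = 0, 1, …:
  i=0: 1595   i=1: 2107   i=2: 3844   i=3: 3182
  i=4: 463   i=5: 739   i=6: 3171   i=7: 2631
Match at i=7, j=2: e = 7·8 + 2 = 58.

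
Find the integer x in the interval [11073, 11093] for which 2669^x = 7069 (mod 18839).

Compute 2669^11073 mod 18839 = 5891, then multiply by 2669 repeatedly:
  2669^11073=5891  2669^11074=11353  2669^11075=8045  2669^11076=14484  2669^11077=168
  2669^11078=15095  2669^11079=10773  2669^11080=4823  2669^11081=5550  2669^11082=5496
  2669^11083=12082  2669^11084=13329  2669^11085=7069
Found 7069 at exponent 11085.

11085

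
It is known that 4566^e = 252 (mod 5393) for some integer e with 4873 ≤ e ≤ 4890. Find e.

Compute 4566^4873 mod 5393 = 252, then multiply by 4566 repeatedly:
  4566^4873=252
Found 252 at exponent 4873.

4873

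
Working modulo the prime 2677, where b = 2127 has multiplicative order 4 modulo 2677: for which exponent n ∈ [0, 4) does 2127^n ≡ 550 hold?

Successive powers of 2127 modulo 2677:
  2127^0=1  2127^1=2127  2127^2=2676  2127^3=550
So 2127^3 ≡ 550 (mod 2677), giving n = 3.

3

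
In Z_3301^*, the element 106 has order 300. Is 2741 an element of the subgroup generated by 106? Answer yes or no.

yes

2741 ∈ ⟨106⟩ iff 2741^300 ≡ 1 (mod 3301), since |⟨106⟩| = 300.
2741^300 mod 3301 = 1.
Since 1 = 1, 2741 lies in the subgroup.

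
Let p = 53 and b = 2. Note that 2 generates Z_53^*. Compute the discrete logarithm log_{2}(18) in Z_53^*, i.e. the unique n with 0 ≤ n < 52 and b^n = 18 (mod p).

35

Baby-step giant-step with m = ceil(sqrt(52)) = 8.
Baby table (2^j mod 53 for j=0..7):
  0:1  1:2  2:4  3:8  4:16  5:32  6:11  7:22
Giant step factor: 2^(-8) ≡ 47 (mod 53).
Scan 18·47^i mod 53 for i = 0, 1, …:
  i=0: 18   i=1: 51   i=2: 12   i=3: 34
  i=4: 8
Match at i=4, j=3: n = 4·8 + 3 = 35.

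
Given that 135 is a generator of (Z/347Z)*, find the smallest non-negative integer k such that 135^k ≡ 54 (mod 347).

239

Baby-step giant-step with m = ceil(sqrt(346)) = 19.
Baby table (135^j mod 347 for j=0..18):
  0:1  1:135  2:181  3:145  4:143  5:220  6:205  7:262
  8:323  9:230  10:167  11:337  12:38  13:272  14:285  15:305
  16:229  17:32  18:156
Giant step factor: 135^(-19) ≡ 227 (mod 347).
Scan 54·227^i mod 347 for i = 0, 1, …:
  i=0: 54   i=1: 113   i=2: 320   i=3: 117
  i=4: 187   i=5: 115   i=6: 80   i=7: 116
  i=8: 307   i=9: 289   i=10: 20   i=11: 29
  i=12: 337
Match at i=12, j=11: k = 12·19 + 11 = 239.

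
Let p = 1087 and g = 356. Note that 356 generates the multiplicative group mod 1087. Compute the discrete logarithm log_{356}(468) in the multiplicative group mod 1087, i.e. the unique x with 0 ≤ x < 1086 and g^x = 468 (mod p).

Baby-step giant-step with m = ceil(sqrt(1086)) = 33.
Baby table (356^j mod 1087 for j=0..32):
  0:1  1:356  2:644  3:994  4:589  5:980  6:1040  7:660
  8:168  9:23  10:579  11:681  12:35  13:503  14:800  15:6
  16:1049  17:603  18:529  19:273  20:445  21:805  22:699  23:1008
  24:138  25:213  26:825  27:210  28:844  29:452  30:36  31:859
  32:357
Giant step factor: 356^(-33) ≡ 1062 (mod 1087).
Scan 468·1062^i mod 1087 for i = 0, 1, …:
  i=0: 468   i=1: 257   i=2: 97   i=3: 836
  i=4: 840   i=5: 740   i=6: 1066   i=7: 525
  i=8: 1006   i=9: 938   i=10: 464   i=11: 357
Match at i=11, j=32: x = 11·33 + 32 = 395.

395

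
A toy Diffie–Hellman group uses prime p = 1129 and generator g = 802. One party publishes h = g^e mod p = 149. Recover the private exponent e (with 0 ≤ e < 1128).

88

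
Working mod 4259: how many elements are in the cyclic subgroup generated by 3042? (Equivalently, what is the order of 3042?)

The order of 3042 must divide p − 1 = 4258 = 2 · 2129.
Divisors: 1, 2, 2129, 4258.
Check each in increasing order: 3042^1 ≡ 3042;  3042^2 ≡ 3216;  3042^2129 ≡ 4258;  3042^4258 ≡ 1.
Smallest exponent giving 1 is 4258.

4258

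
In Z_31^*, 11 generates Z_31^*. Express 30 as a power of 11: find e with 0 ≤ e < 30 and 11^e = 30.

15

Successive powers of 11 modulo 31:
  11^0=1  11^1=11  11^2=28  11^3=29  11^4=9  11^5=6
  11^6=4  11^7=13  11^8=19  11^9=23  11^10=5  11^11=24
  11^12=16  11^13=21  11^14=14  11^15=30
So 11^15 ≡ 30 (mod 31), giving e = 15.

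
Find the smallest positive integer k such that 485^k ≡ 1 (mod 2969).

2968

The order of 485 must divide p − 1 = 2968 = 2^3 · 7 · 53.
Divisors: 1, 2, 4, 7, 8, 14, 28, 53, 56, 106, 212, 371, 424, 742, 1484, 2968.
Check each in increasing order: 485^1 ≡ 485;  485^2 ≡ 674;  485^4 ≡ 19;  485^7 ≡ 2731;  485^8 ≡ 361;  485^14 ≡ 233;  485^28 ≡ 847;  485^53 ≡ 798;  485^56 ≡ 1880;  485^106 ≡ 1438;  485^212 ≡ 1420;  485^371 ≡ 1872;  485^424 ≡ 449;  485^742 ≡ 964;  485^1484 ≡ 2968;  485^2968 ≡ 1.
Smallest exponent giving 1 is 2968.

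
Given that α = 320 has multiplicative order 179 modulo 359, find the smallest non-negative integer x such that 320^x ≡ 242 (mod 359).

Baby-step giant-step with m = ceil(sqrt(179)) = 14.
Baby table (320^j mod 359 for j=0..13):
  0:1  1:320  2:85  3:275  4:45  5:40  6:235  7:169
  8:230  9:5  10:164  11:66  12:298  13:225
Giant step factor: 320^(-14) ≡ 289 (mod 359).
Scan 242·289^i mod 359 for i = 0, 1, …:
  i=0: 242   i=1: 292   i=2: 23   i=3: 185
  i=4: 333   i=5: 25   i=6: 45
Match at i=6, j=4: x = 6·14 + 4 = 88.

88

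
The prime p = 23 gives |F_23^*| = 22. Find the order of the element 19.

The order of 19 must divide p − 1 = 22 = 2 · 11.
Divisors: 1, 2, 11, 22.
Check each in increasing order: 19^1 ≡ 19;  19^2 ≡ 16;  19^11 ≡ 22;  19^22 ≡ 1.
Smallest exponent giving 1 is 22.

22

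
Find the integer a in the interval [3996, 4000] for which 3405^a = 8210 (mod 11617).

Compute 3405^3996 mod 11617 = 4831, then multiply by 3405 repeatedly:
  3405^3996=4831  3405^3997=11500  3405^3998=8210
Found 8210 at exponent 3998.

3998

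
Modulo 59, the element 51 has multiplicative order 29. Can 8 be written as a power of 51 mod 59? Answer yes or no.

8 ∈ ⟨51⟩ iff 8^29 ≡ 1 (mod 59), since |⟨51⟩| = 29.
8^29 mod 59 = 58.
Since 58 ≠ 1, 8 does not lie in the subgroup.

no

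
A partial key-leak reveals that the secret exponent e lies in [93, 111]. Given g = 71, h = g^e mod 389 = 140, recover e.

Compute 71^93 mod 389 = 229, then multiply by 71 repeatedly:
  71^93=229  71^94=310  71^95=226  71^96=97  71^97=274
  71^98=4  71^99=284  71^100=325  71^101=124  71^102=246
  71^103=350  71^104=343  71^105=235  71^106=347  71^107=130
  71^108=283  71^109=254  71^110=140
Found 140 at exponent 110.

110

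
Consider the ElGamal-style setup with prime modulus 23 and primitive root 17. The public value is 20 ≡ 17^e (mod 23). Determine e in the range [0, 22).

Successive powers of 17 modulo 23:
  17^0=1  17^1=17  17^2=13  17^3=14  17^4=8  17^5=21
  17^6=12  17^7=20
So 17^7 ≡ 20 (mod 23), giving e = 7.

7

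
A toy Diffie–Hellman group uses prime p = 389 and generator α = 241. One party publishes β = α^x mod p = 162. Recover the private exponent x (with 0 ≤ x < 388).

Baby-step giant-step with m = ceil(sqrt(388)) = 20.
Baby table (241^j mod 389 for j=0..19):
  0:1  1:241  2:120  3:134  4:7  5:131  6:62  7:160
  8:49  9:139  10:45  11:342  12:343  13:195  14:315  15:60
  16:67  17:198  18:260  19:31
Giant step factor: 241^(-20) ≡ 248 (mod 389).
Scan 162·248^i mod 389 for i = 0, 1, …:
  i=0: 162   i=1: 109   i=2: 191   i=3: 299
  i=4: 242   i=5: 110   i=6: 50   i=7: 341
  i=8: 155   i=9: 318   i=10: 286   i=11: 130
  i=12: 342
Match at i=12, j=11: x = 12·20 + 11 = 251.

251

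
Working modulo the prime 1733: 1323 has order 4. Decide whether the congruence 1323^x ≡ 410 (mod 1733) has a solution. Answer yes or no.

⟨1323⟩ has order 4; its elements mod 1733 are {1, 410, 1323, 1732}.
410 is in this set.

yes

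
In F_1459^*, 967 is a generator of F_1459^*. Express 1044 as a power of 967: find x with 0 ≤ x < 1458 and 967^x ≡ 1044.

1142

Baby-step giant-step with m = ceil(sqrt(1458)) = 39.
Baby table (967^j mod 1459 for j=0..38):
  0:1  1:967  2:1329  3:1223  4:851  5:41  6:254  7:506
  8:537  9:1334  10:222  11:201  12:320  13:132  14:711  15:348
  16:946  17:1448  18:1035  19:1430  20:1137  21:852  22:1008  23:124
  24:270  25:1388  26:1375  27:476  28:707  29:857  30:7  31:933
  32:549  33:1266  34:121  35:287  36:319  37:624  38:841
Giant step factor: 967^(-39) ≡ 732 (mod 1459).
Scan 1044·732^i mod 1459 for i = 0, 1, …:
  i=0: 1044   i=1: 1151   i=2: 689   i=3: 993
  i=4: 294   i=5: 735   i=6: 1108   i=7: 1311
  i=8: 1089   i=9: 534     …   i=28: 664
  i=29: 201
Match at i=29, j=11: x = 29·39 + 11 = 1142.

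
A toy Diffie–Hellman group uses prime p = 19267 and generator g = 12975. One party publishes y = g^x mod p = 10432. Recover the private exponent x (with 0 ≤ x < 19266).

527

Baby-step giant-step with m = ceil(sqrt(19266)) = 139.
Baby table (12975^j mod 19267 for j=0..138):
  0:1  1:12975  2:14846  3:14651  4:8503  5:3583  6:17421  7:16298
  8:11225  9:5122  10:6067  11:13630  12:16724  13:8946  14:9942  15:4885
  16:13712  17:1722  18:12497  19:16770  20:8519  21:18513  22:4486  23:243
  24:12404  25:4649  26:15065  27:4660  28:3654  29:13830  30:10679  31:11028
  32:11558  33:9989  34:17433  35:17862  36:15974  37:7531  38:11768  39:18092
  40:13839  41:11852  42:9773  43:8548  44:9448  45:11146  46:1248  47:8520
  48:12221  49:65  50:14894  51:1640  52:8232  53:13219  54:1691  55:14879
  56:18952  57:16746  58:5391  59:9015  60:18935  61:8108  62:3480  63:10419
  64:9253  65:4998  66:15595  67:3091  68:11098  69:14259  70:8791  71:2585
  72:15795  73:16313  74:13180  75:15875  76:13895  77:6306  78:12668  79:523
  80:3941  81:19124  82:13474  83:15659  84:5010  85:17159  86:7840  87:13507
  88:693  89:13253  90:18967  91:18701  92:16144  93:16843  94:11611  95:4052
  96:14324  97:4418  98:4225  99:4760  100:10265  101:14871  102:11487  103:13580
  104:3785  105:18059  106:9538  107:3609  108:7965  109:16954  110:6811  111:14263
  112:2890  113:4168  114:16598  115:11791  116:8245  117:8491  118:2019  119:12672
  120:13889  121:5524  122:660  123:8952  124:10724  125:16893  126:5283  127:14206
  128:14728  129:5694  130:9972  131:8795  132:15951  133:17378  134:17116  135:8658
  136:10940  137:6511  138:13697
Giant step factor: 12975^(-139) ≡ 4548 (mod 19267).
Scan 10432·4548^i mod 19267 for i = 0, 1, …:
  i=0: 10432   i=1: 9382   i=2: 12198   i=3: 6811
Match at i=3, j=110: x = 3·139 + 110 = 527.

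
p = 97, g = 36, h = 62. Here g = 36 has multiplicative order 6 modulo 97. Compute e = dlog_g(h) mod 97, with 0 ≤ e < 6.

5

Successive powers of 36 modulo 97:
  36^0=1  36^1=36  36^2=35  36^3=96  36^4=61  36^5=62
So 36^5 ≡ 62 (mod 97), giving e = 5.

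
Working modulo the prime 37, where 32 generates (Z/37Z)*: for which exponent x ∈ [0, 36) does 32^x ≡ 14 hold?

Successive powers of 32 modulo 37:
  32^0=1  32^1=32  32^2=25  32^3=23  32^4=33  32^5=20
  32^6=11  32^7=19  32^8=16  32^9=31  32^10=30  32^11=35
  32^12=10  32^13=24  32^14=28  32^15=8  32^16=34  32^17=15
  32^18=36  32^19=5  32^20=12  32^21=14
So 32^21 ≡ 14 (mod 37), giving x = 21.

21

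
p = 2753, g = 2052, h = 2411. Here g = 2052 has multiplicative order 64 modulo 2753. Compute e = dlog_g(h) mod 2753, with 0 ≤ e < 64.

Baby-step giant-step with m = ceil(sqrt(64)) = 8.
Baby table (2052^j mod 2753 for j=0..7):
  0:1  1:2052  2:1367  3:2530  4:2155  5:742  6:175  7:1210
Giant step factor: 2052^(-8) ≡ 1415 (mod 2753).
Scan 2411·1415^i mod 2753 for i = 0, 1, …:
  i=0: 2411   i=1: 598   i=2: 999   i=3: 1296
  i=4: 342   i=5: 2155
Match at i=5, j=4: e = 5·8 + 4 = 44.

44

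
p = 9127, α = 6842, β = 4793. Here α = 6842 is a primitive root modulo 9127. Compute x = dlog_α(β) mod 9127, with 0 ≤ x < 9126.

2213

Baby-step giant-step with m = ceil(sqrt(9126)) = 96.
Baby table (6842^j mod 9127 for j=0..95):
  0:1  1:6842  2:581  3:4957  4:8989  5:5012  6:1965  7:459
  8:790  9:1996  10:2640  11:547  12:504  13:7489  14:760  15:6657
  16:3464  17:6996  18:4644  19:3161  20:5699  21:2014  22:7145  23:1878
  24:7587  25:5005  26:8833  27:5519  28:2599  29:2962  30:4064  31:5046
  32:6418  33:1959  34:5042  35:6431  36:8762  37:3468  38:6983  39:6968
  40:4735  41:5147  42:3808  43:5878  44:3714  45:1620  46:3862  47:1139
  48:7707  49:4615  50:5537  51:7104  52:4293  53:2020  54:2562  55:5364
  56:821  57:4177  58:2397  59:8182  60:5353  61:7702  62:6913  63:2632
  64:573  65:4983  66:4341  67:1864  68:3069  69:5998  70:3324  71:7451
  72:5447  73:2833  74:6765  75:3113  76:5855  77:1507  78:6511  79:8502
  80:4313  81:1955  82:5055  83:4107  84:7188  85:4020  86:5189  87:8235
  88:2899  89:1987  90:4951  91:4445  92:1526  93:8731  94:1287  95:7226
Giant step factor: 6842^(-96) ≡ 7786 (mod 9127).
Scan 4793·7786^i mod 9127 for i = 0, 1, …:
  i=0: 4793   i=1: 7122   i=2: 5367   i=3: 4056
  i=4: 596   i=5: 3940   i=6: 993   i=7: 929
  i=8: 4610   i=9: 6096     …   i=22: 6605
  i=23: 5012
Match at i=23, j=5: x = 23·96 + 5 = 2213.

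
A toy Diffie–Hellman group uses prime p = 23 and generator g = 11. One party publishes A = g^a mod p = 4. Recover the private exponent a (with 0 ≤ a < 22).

Successive powers of 11 modulo 23:
  11^0=1  11^1=11  11^2=6  11^3=20  11^4=13  11^5=5
  11^6=9  11^7=7  11^8=8  11^9=19  11^10=2  11^11=22
  11^12=12  11^13=17  11^14=3  11^15=10  11^16=18  11^17=14
  11^18=16  11^19=15  11^20=4
So 11^20 ≡ 4 (mod 23), giving a = 20.

20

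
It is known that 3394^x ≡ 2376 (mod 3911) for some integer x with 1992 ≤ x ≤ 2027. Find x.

Compute 3394^1992 mod 3911 = 1259, then multiply by 3394 repeatedly:
  3394^1992=1259  3394^1993=2234  3394^1994=2678  3394^1995=3879  3394^1996=900
  3394^1997=109  3394^1998=2312  3394^1999=1462  3394^2000=2880  3394^2001=1131
  3394^2002=1923  3394^2003=3114  3394^2004=1394  3394^2005=2837  3394^2006=3807
  3394^2007=2925  3394^2008=1332  3394^2009=3603  3394^2010=2796  3394^2011=1538
  3394^2012=2698  3394^2013=1361  3394^2014=343  3394^2015=2575  3394^2016=2376
Found 2376 at exponent 2016.

2016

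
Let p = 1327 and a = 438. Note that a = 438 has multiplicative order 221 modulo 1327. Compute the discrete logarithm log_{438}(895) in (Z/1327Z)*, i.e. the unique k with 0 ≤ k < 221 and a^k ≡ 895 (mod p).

182

Baby-step giant-step with m = ceil(sqrt(221)) = 15.
Baby table (438^j mod 1327 for j=0..14):
  0:1  1:438  2:756  3:705  4:926  5:853  6:727  7:1273
  8:234  9:313  10:413  11:422  12:383  13:552  14:262
Giant step factor: 438^(-15) ≡ 1237 (mod 1327).
Scan 895·1237^i mod 1327 for i = 0, 1, …:
  i=0: 895   i=1: 397   i=2: 99   i=3: 379
  i=4: 392   i=5: 549   i=6: 1016   i=7: 123
  i=8: 873   i=9: 1050   i=10: 1044   i=11: 257
  i=12: 756
Match at i=12, j=2: k = 12·15 + 2 = 182.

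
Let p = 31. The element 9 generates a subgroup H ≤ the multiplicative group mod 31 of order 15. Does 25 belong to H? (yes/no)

yes

⟨9⟩ has order 15; its elements mod 31 are {1, 2, 4, 5, 7, 8, 9, 10, 14, 16, 18, 19, 20, 25, 28}.
25 is in this set.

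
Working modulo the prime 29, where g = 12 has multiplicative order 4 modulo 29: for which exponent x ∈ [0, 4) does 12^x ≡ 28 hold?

Successive powers of 12 modulo 29:
  12^0=1  12^1=12  12^2=28
So 12^2 ≡ 28 (mod 29), giving x = 2.

2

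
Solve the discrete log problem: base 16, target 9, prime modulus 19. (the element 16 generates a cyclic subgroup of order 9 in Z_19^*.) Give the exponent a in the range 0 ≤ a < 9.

Successive powers of 16 modulo 19:
  16^0=1  16^1=16  16^2=9
So 16^2 ≡ 9 (mod 19), giving a = 2.

2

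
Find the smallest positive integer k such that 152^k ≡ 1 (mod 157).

156

The order of 152 must divide p − 1 = 156 = 2^2 · 3 · 13.
Divisors: 1, 2, 3, 4, 6, 12, 13, 26, 39, 52, 78, 156.
Check each in increasing order: 152^1 ≡ 152;  152^2 ≡ 25;  152^3 ≡ 32;  152^4 ≡ 154;  152^6 ≡ 82;  152^12 ≡ 130;  152^13 ≡ 135;  152^26 ≡ 13;  152^39 ≡ 28;  152^52 ≡ 12;  152^78 ≡ 156;  152^156 ≡ 1.
Smallest exponent giving 1 is 156.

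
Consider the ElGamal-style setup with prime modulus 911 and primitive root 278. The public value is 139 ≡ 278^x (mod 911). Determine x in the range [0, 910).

311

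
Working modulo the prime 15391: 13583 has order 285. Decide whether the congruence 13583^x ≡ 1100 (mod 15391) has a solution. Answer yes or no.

yes

1100 ∈ ⟨13583⟩ iff 1100^285 ≡ 1 (mod 15391), since |⟨13583⟩| = 285.
1100^285 mod 15391 = 1.
Since 1 = 1, 1100 lies in the subgroup.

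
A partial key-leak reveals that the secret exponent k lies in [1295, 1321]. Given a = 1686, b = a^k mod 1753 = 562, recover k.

1311

Compute 1686^1295 mod 1753 = 245, then multiply by 1686 repeatedly:
  1686^1295=245  1686^1296=1115  1686^1297=674  1686^1298=420  1686^1299=1661
  1686^1300=905  1686^1301=720  1686^1302=844  1686^1303=1301  1686^1304=483
  1686^1305=946  1686^1306=1479  1686^1307=828  1686^1308=620  1686^1309=532
  1686^1310=1169  1686^1311=562
Found 562 at exponent 1311.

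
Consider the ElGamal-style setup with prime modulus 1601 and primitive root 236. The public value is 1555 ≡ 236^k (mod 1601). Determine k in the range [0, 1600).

Baby-step giant-step with m = ceil(sqrt(1600)) = 40.
Baby table (236^j mod 1601 for j=0..39):
  0:1  1:236  2:1262  3:46  4:1250  5:416  6:515  7:1465
  8:1525  9:1276  10:148  11:1307  12:1060  13:404  14:885  15:730
  16:973  17:685  18:1560  19:1531  20:1091  21:1316  22:1583  23:555
  24:1299  25:773  26:1515  27:517  28:336  29:847  30:1368  31:1047
  32:538  33:489  34:132  35:733  36:80  37:1269  38:97  39:478
Giant step factor: 236^(-40) ≡ 666 (mod 1601).
Scan 1555·666^i mod 1601 for i = 0, 1, …:
  i=0: 1555   i=1: 1384   i=2: 1169   i=3: 468
  i=4: 1094   i=5: 149   i=6: 1573   i=7: 564
  i=8: 990   i=9: 1329     …   i=19: 327
  i=20: 46
Match at i=20, j=3: k = 20·40 + 3 = 803.

803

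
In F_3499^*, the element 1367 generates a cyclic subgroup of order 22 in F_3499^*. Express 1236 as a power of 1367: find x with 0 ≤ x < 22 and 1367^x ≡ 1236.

6

Successive powers of 1367 modulo 3499:
  1367^0=1  1367^1=1367  1367^2=223  1367^3=428  1367^4=743  1367^5=971
  1367^6=1236
So 1367^6 ≡ 1236 (mod 3499), giving x = 6.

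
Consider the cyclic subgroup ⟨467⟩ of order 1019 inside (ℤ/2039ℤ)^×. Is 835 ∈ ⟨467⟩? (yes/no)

835 ∈ ⟨467⟩ iff 835^1019 ≡ 1 (mod 2039), since |⟨467⟩| = 1019.
835^1019 mod 2039 = 1.
Since 1 = 1, 835 lies in the subgroup.

yes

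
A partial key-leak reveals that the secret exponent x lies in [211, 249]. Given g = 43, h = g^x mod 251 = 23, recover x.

242

Compute 43^211 mod 251 = 109, then multiply by 43 repeatedly:
  43^211=109  43^212=169  43^213=239  43^214=237  43^215=151
  43^216=218  43^217=87  43^218=227  43^219=223  43^220=51
  43^221=185  43^222=174  43^223=203  43^224=195  43^225=102
  43^226=119  43^227=97  43^228=155  43^229=139  43^230=204
  43^231=238  43^232=194  43^233=59  43^234=27  43^235=157
  43^236=225  43^237=137  43^238=118  43^239=54  43^240=63
  43^241=199  43^242=23
Found 23 at exponent 242.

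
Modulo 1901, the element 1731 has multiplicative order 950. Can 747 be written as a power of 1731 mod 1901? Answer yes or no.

yes

747 ∈ ⟨1731⟩ iff 747^950 ≡ 1 (mod 1901), since |⟨1731⟩| = 950.
747^950 mod 1901 = 1.
Since 1 = 1, 747 lies in the subgroup.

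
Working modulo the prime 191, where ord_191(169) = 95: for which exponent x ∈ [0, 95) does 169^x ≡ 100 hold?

67

Baby-step giant-step with m = ceil(sqrt(95)) = 10.
Baby table (169^j mod 191 for j=0..9):
  0:1  1:169  2:102  3:48  4:90  5:121  6:12  7:118
  8:78  9:3
Giant step factor: 169^(-10) ≡ 136 (mod 191).
Scan 100·136^i mod 191 for i = 0, 1, …:
  i=0: 100   i=1: 39   i=2: 147   i=3: 128
  i=4: 27   i=5: 43   i=6: 118
Match at i=6, j=7: x = 6·10 + 7 = 67.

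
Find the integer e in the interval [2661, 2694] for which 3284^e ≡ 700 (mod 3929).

Compute 3284^2661 mod 3929 = 1825, then multiply by 3284 repeatedly:
  3284^2661=1825  3284^2662=1575  3284^2663=1736  3284^2664=45  3284^2665=2407
  3284^2666=3369  3284^2667=3661  3284^2668=3913  3284^2669=2462  3284^2670=3255
  3284^2671=2540  3284^2672=93  3284^2673=2879  3284^2674=1462  3284^2675=3899
  3284^2676=3634  3284^2677=1683  3284^2678=2798  3284^2679=2630  3284^2680=978
  3284^2681=1759  3284^2682=926  3284^2683=3867  3284^2684=700
Found 700 at exponent 2684.

2684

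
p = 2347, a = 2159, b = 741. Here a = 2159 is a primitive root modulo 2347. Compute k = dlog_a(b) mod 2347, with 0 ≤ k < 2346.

1952

Baby-step giant-step with m = ceil(sqrt(2346)) = 49.
Baby table (2159^j mod 2347 for j=0..48):
  0:1  1:2159  2:139  3:2032  4:545  5:808  6:651  7:2003
  8:1303  9:1471  10:398  11:280  12:1341  13:1368  14:986  15:45
  16:928  17:1561  18:2254  19:1055  20:1155  21:1131  22:949  23:2307
  24:479  25:1481  26:865  27:1670  28:538  29:2124  30:2025  31:1861
  32:2182  33:509  34:535  35:341  36:1608  37:459  38:547  39:432
  40:929  41:1373  42:46  43:740  44:1700  45:1939  46:1600  47:1963
  48:1782
Giant step factor: 2159^(-49) ≡ 2122 (mod 2347).
Scan 741·2122^i mod 2347 for i = 0, 1, …:
  i=0: 741   i=1: 2259   i=2: 1024   i=3: 1953
  i=4: 1811   i=5: 903   i=6: 1014   i=7: 1856
  i=8: 166   i=9: 202     …   i=38: 2174
  i=39: 1373
Match at i=39, j=41: k = 39·49 + 41 = 1952.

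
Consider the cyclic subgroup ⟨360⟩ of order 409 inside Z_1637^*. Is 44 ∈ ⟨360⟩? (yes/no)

44 ∈ ⟨360⟩ iff 44^409 ≡ 1 (mod 1637), since |⟨360⟩| = 409.
44^409 mod 1637 = 1636.
Since 1636 ≠ 1, 44 does not lie in the subgroup.

no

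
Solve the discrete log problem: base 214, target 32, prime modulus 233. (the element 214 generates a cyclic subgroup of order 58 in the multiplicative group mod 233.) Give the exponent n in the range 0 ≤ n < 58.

18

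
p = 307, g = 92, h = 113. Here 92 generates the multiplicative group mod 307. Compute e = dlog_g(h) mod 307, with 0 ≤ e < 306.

48

Baby-step giant-step with m = ceil(sqrt(306)) = 18.
Baby table (92^j mod 307 for j=0..17):
  0:1  1:92  2:175  3:136  4:232  5:161  6:76  7:238
  8:99  9:205  10:133  11:263  12:250  13:282  14:156  15:230
  16:284  17:33
Giant step factor: 92^(-18) ≡ 9 (mod 307).
Scan 113·9^i mod 307 for i = 0, 1, …:
  i=0: 113   i=1: 96   i=2: 250
Match at i=2, j=12: e = 2·18 + 12 = 48.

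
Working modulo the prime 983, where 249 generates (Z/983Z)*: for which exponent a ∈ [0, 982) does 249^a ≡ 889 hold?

387

Baby-step giant-step with m = ceil(sqrt(982)) = 32.
Baby table (249^j mod 983 for j=0..31):
  0:1  1:249  2:72  3:234  4:269  5:137  6:691  7:34
  8:602  9:482  10:92  11:299  12:726  13:885  14:173  15:808
  16:660  17:179  18:336  19:109  20:600  21:967  22:931  23:814
  24:188  25:611  26:757  27:740  28:439  29:198  30:152  31:494
Giant step factor: 249^(-32) ≡ 968 (mod 983).
Scan 889·968^i mod 983 for i = 0, 1, …:
  i=0: 889   i=1: 427   i=2: 476   i=3: 724
  i=4: 936   i=5: 705   i=6: 238   i=7: 362
  i=8: 468   i=9: 844   i=10: 119   i=11: 181
  i=12: 234
Match at i=12, j=3: a = 12·32 + 3 = 387.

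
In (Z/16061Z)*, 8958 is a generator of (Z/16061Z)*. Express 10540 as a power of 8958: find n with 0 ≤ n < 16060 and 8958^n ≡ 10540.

825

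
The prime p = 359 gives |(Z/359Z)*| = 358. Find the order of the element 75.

179

The order of 75 must divide p − 1 = 358 = 2 · 179.
Divisors: 1, 2, 179, 358.
Check each in increasing order: 75^1 ≡ 75;  75^2 ≡ 240;  75^179 ≡ 1.
Smallest exponent giving 1 is 179.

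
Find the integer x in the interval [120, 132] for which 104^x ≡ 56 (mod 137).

Compute 104^120 mod 137 = 56, then multiply by 104 repeatedly:
  104^120=56
Found 56 at exponent 120.

120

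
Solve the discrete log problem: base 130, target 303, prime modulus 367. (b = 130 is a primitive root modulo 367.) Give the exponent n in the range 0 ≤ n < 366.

Baby-step giant-step with m = ceil(sqrt(366)) = 20.
Baby table (130^j mod 367 for j=0..19):
  0:1  1:130  2:18  3:138  4:324  5:282  6:327  7:305
  8:14  9:352  10:252  11:97  12:132  13:278  14:174  15:233
  16:196  17:157  18:225  19:257
Giant step factor: 130^(-20) ≡ 113 (mod 367).
Scan 303·113^i mod 367 for i = 0, 1, …:
  i=0: 303   i=1: 108   i=2: 93   i=3: 233
Match at i=3, j=15: n = 3·20 + 15 = 75.

75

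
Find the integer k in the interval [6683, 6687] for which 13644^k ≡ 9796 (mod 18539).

Compute 13644^6683 mod 18539 = 9701, then multiply by 13644 repeatedly:
  13644^6683=9701  13644^6684=10523  13644^6685=9796
Found 9796 at exponent 6685.

6685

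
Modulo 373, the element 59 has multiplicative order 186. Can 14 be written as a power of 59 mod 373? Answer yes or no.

14 ∈ ⟨59⟩ iff 14^186 ≡ 1 (mod 373), since |⟨59⟩| = 186.
14^186 mod 373 = 372.
Since 372 ≠ 1, 14 does not lie in the subgroup.

no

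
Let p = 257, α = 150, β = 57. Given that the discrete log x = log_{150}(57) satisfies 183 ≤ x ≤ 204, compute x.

Compute 150^183 mod 257 = 102, then multiply by 150 repeatedly:
  150^183=102  150^184=137  150^185=247  150^186=42  150^187=132
  150^188=11  150^189=108  150^190=9  150^191=65  150^192=241
  150^193=170  150^194=57
Found 57 at exponent 194.

194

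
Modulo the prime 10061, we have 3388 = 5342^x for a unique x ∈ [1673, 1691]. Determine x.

Compute 5342^1673 mod 10061 = 9308, then multiply by 5342 repeatedly:
  5342^1673=9308  5342^1674=1874  5342^1675=213  5342^1676=953  5342^1677=60
  5342^1678=8629  5342^1679=6677  5342^1680=2289  5342^1681=3723  5342^1682=7730
  5342^1683=3316  5342^1684=6712  5342^1685=8161  5342^1686=1749  5342^1687=6550
  5342^1688=8003  5342^1689=2837  5342^1690=3388
Found 3388 at exponent 1690.

1690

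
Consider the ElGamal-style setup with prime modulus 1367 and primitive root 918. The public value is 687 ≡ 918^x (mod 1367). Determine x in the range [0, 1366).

263

Baby-step giant-step with m = ceil(sqrt(1366)) = 37.
Baby table (918^j mod 1367 for j=0..36):
  0:1  1:918  2:652  3:1157  4:1334  5:1147  6:356  7:95
  8:1089  9:425  10:555  11:966  12:972  13:1012  14:823  15:930
  16:732  17:779  18:181  19:751  20:450  21:266  22:862  23:1190
  24:187  25:791  26:261  27:373  28:664  29:1237  30:956  31:1361
  32:1327  33:189  34:1260  35:198  36:1320
Giant step factor: 918^(-37) ≡ 1351 (mod 1367).
Scan 687·1351^i mod 1367 for i = 0, 1, …:
  i=0: 687   i=1: 1311   i=2: 896   i=3: 701
  i=4: 1087   i=5: 379   i=6: 771   i=7: 1334
Match at i=7, j=4: x = 7·37 + 4 = 263.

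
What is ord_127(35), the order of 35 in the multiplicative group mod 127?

63

The order of 35 must divide p − 1 = 126 = 2 · 3^2 · 7.
Divisors: 1, 2, 3, 6, 7, 9, 14, 18, 21, 42, 63, 126.
Check each in increasing order: 35^1 ≡ 35;  35^2 ≡ 82;  35^3 ≡ 76;  35^6 ≡ 61;  35^7 ≡ 103;  35^9 ≡ 64;  35^14 ≡ 68;  35^18 ≡ 32;  35^21 ≡ 19;  35^42 ≡ 107;  35^63 ≡ 1.
Smallest exponent giving 1 is 63.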